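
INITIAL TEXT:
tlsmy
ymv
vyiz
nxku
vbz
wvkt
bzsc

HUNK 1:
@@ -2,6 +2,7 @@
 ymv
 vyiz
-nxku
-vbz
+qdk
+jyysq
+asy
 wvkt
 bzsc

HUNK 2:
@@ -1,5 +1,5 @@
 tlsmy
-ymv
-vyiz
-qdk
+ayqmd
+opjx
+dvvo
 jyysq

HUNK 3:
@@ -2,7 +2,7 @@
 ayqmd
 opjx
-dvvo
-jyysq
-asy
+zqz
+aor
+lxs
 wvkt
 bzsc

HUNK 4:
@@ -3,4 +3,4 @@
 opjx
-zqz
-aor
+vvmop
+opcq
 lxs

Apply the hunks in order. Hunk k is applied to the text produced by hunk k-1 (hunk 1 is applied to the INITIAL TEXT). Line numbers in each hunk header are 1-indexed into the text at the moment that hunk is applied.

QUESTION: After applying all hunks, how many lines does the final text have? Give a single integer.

Hunk 1: at line 2 remove [nxku,vbz] add [qdk,jyysq,asy] -> 8 lines: tlsmy ymv vyiz qdk jyysq asy wvkt bzsc
Hunk 2: at line 1 remove [ymv,vyiz,qdk] add [ayqmd,opjx,dvvo] -> 8 lines: tlsmy ayqmd opjx dvvo jyysq asy wvkt bzsc
Hunk 3: at line 2 remove [dvvo,jyysq,asy] add [zqz,aor,lxs] -> 8 lines: tlsmy ayqmd opjx zqz aor lxs wvkt bzsc
Hunk 4: at line 3 remove [zqz,aor] add [vvmop,opcq] -> 8 lines: tlsmy ayqmd opjx vvmop opcq lxs wvkt bzsc
Final line count: 8

Answer: 8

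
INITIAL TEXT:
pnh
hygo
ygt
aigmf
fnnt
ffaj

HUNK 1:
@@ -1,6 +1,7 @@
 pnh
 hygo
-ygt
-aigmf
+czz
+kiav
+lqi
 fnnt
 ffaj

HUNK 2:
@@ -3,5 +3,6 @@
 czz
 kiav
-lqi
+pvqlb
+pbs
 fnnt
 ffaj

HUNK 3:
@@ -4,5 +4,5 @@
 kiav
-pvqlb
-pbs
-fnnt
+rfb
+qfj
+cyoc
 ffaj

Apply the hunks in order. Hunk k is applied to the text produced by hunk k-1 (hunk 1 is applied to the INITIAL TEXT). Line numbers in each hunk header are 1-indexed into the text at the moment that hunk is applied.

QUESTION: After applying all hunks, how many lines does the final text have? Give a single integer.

Hunk 1: at line 1 remove [ygt,aigmf] add [czz,kiav,lqi] -> 7 lines: pnh hygo czz kiav lqi fnnt ffaj
Hunk 2: at line 3 remove [lqi] add [pvqlb,pbs] -> 8 lines: pnh hygo czz kiav pvqlb pbs fnnt ffaj
Hunk 3: at line 4 remove [pvqlb,pbs,fnnt] add [rfb,qfj,cyoc] -> 8 lines: pnh hygo czz kiav rfb qfj cyoc ffaj
Final line count: 8

Answer: 8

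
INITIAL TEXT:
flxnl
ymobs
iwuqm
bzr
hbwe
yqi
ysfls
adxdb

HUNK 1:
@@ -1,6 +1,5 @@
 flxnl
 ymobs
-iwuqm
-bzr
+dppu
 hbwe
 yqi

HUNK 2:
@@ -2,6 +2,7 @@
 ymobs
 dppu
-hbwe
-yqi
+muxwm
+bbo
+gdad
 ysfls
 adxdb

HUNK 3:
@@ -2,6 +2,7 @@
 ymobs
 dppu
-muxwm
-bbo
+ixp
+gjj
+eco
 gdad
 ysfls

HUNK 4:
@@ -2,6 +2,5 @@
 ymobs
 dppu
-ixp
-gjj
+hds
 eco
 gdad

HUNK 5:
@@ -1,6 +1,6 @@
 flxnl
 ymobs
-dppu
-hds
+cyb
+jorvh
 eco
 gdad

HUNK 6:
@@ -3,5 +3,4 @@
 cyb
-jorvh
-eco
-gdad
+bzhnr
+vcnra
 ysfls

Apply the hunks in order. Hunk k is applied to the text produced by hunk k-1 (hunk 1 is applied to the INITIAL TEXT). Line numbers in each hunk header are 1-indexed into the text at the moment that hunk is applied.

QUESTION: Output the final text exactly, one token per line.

Answer: flxnl
ymobs
cyb
bzhnr
vcnra
ysfls
adxdb

Derivation:
Hunk 1: at line 1 remove [iwuqm,bzr] add [dppu] -> 7 lines: flxnl ymobs dppu hbwe yqi ysfls adxdb
Hunk 2: at line 2 remove [hbwe,yqi] add [muxwm,bbo,gdad] -> 8 lines: flxnl ymobs dppu muxwm bbo gdad ysfls adxdb
Hunk 3: at line 2 remove [muxwm,bbo] add [ixp,gjj,eco] -> 9 lines: flxnl ymobs dppu ixp gjj eco gdad ysfls adxdb
Hunk 4: at line 2 remove [ixp,gjj] add [hds] -> 8 lines: flxnl ymobs dppu hds eco gdad ysfls adxdb
Hunk 5: at line 1 remove [dppu,hds] add [cyb,jorvh] -> 8 lines: flxnl ymobs cyb jorvh eco gdad ysfls adxdb
Hunk 6: at line 3 remove [jorvh,eco,gdad] add [bzhnr,vcnra] -> 7 lines: flxnl ymobs cyb bzhnr vcnra ysfls adxdb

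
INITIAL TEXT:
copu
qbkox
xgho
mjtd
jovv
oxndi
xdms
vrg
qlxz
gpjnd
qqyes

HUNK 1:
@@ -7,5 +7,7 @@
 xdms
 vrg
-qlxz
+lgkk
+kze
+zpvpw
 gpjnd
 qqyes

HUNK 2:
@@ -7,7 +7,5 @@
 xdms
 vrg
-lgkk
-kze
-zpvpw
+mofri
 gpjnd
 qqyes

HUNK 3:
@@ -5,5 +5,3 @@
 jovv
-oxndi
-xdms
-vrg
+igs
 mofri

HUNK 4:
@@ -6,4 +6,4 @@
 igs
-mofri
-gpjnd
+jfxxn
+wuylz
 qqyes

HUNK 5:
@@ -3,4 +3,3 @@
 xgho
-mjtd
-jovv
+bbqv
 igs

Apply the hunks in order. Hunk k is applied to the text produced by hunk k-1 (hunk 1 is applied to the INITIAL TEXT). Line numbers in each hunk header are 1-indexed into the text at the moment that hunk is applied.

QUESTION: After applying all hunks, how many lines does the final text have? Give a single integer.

Answer: 8

Derivation:
Hunk 1: at line 7 remove [qlxz] add [lgkk,kze,zpvpw] -> 13 lines: copu qbkox xgho mjtd jovv oxndi xdms vrg lgkk kze zpvpw gpjnd qqyes
Hunk 2: at line 7 remove [lgkk,kze,zpvpw] add [mofri] -> 11 lines: copu qbkox xgho mjtd jovv oxndi xdms vrg mofri gpjnd qqyes
Hunk 3: at line 5 remove [oxndi,xdms,vrg] add [igs] -> 9 lines: copu qbkox xgho mjtd jovv igs mofri gpjnd qqyes
Hunk 4: at line 6 remove [mofri,gpjnd] add [jfxxn,wuylz] -> 9 lines: copu qbkox xgho mjtd jovv igs jfxxn wuylz qqyes
Hunk 5: at line 3 remove [mjtd,jovv] add [bbqv] -> 8 lines: copu qbkox xgho bbqv igs jfxxn wuylz qqyes
Final line count: 8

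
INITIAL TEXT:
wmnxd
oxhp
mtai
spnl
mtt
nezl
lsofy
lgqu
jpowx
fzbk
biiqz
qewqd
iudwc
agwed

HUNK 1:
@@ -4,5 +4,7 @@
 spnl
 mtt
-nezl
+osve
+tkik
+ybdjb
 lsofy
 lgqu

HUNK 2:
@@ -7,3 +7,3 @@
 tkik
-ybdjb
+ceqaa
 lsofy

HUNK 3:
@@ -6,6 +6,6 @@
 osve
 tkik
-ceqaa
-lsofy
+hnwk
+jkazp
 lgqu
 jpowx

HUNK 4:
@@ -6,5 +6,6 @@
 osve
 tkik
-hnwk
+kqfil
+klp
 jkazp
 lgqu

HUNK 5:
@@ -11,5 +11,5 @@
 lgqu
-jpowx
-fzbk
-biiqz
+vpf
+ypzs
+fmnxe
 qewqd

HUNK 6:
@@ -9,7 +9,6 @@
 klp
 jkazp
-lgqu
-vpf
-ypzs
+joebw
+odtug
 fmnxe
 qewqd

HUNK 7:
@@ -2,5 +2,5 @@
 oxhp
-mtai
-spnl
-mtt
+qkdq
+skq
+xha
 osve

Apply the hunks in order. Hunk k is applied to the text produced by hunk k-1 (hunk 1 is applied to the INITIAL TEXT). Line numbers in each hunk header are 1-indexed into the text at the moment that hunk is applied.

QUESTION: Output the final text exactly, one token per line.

Hunk 1: at line 4 remove [nezl] add [osve,tkik,ybdjb] -> 16 lines: wmnxd oxhp mtai spnl mtt osve tkik ybdjb lsofy lgqu jpowx fzbk biiqz qewqd iudwc agwed
Hunk 2: at line 7 remove [ybdjb] add [ceqaa] -> 16 lines: wmnxd oxhp mtai spnl mtt osve tkik ceqaa lsofy lgqu jpowx fzbk biiqz qewqd iudwc agwed
Hunk 3: at line 6 remove [ceqaa,lsofy] add [hnwk,jkazp] -> 16 lines: wmnxd oxhp mtai spnl mtt osve tkik hnwk jkazp lgqu jpowx fzbk biiqz qewqd iudwc agwed
Hunk 4: at line 6 remove [hnwk] add [kqfil,klp] -> 17 lines: wmnxd oxhp mtai spnl mtt osve tkik kqfil klp jkazp lgqu jpowx fzbk biiqz qewqd iudwc agwed
Hunk 5: at line 11 remove [jpowx,fzbk,biiqz] add [vpf,ypzs,fmnxe] -> 17 lines: wmnxd oxhp mtai spnl mtt osve tkik kqfil klp jkazp lgqu vpf ypzs fmnxe qewqd iudwc agwed
Hunk 6: at line 9 remove [lgqu,vpf,ypzs] add [joebw,odtug] -> 16 lines: wmnxd oxhp mtai spnl mtt osve tkik kqfil klp jkazp joebw odtug fmnxe qewqd iudwc agwed
Hunk 7: at line 2 remove [mtai,spnl,mtt] add [qkdq,skq,xha] -> 16 lines: wmnxd oxhp qkdq skq xha osve tkik kqfil klp jkazp joebw odtug fmnxe qewqd iudwc agwed

Answer: wmnxd
oxhp
qkdq
skq
xha
osve
tkik
kqfil
klp
jkazp
joebw
odtug
fmnxe
qewqd
iudwc
agwed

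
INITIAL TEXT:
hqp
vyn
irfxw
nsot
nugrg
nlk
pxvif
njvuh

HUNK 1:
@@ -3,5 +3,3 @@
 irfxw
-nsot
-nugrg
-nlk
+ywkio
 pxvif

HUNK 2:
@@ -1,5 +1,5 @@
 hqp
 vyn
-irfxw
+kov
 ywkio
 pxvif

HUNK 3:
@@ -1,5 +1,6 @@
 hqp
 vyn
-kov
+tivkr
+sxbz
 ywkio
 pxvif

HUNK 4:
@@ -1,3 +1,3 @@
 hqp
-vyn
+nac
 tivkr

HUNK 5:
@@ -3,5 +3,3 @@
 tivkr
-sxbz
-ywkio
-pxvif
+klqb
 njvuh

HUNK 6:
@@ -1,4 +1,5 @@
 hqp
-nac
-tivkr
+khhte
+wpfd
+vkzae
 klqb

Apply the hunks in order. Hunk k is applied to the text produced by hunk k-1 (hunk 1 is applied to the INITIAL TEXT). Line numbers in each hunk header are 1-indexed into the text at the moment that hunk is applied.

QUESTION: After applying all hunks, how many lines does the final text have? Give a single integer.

Hunk 1: at line 3 remove [nsot,nugrg,nlk] add [ywkio] -> 6 lines: hqp vyn irfxw ywkio pxvif njvuh
Hunk 2: at line 1 remove [irfxw] add [kov] -> 6 lines: hqp vyn kov ywkio pxvif njvuh
Hunk 3: at line 1 remove [kov] add [tivkr,sxbz] -> 7 lines: hqp vyn tivkr sxbz ywkio pxvif njvuh
Hunk 4: at line 1 remove [vyn] add [nac] -> 7 lines: hqp nac tivkr sxbz ywkio pxvif njvuh
Hunk 5: at line 3 remove [sxbz,ywkio,pxvif] add [klqb] -> 5 lines: hqp nac tivkr klqb njvuh
Hunk 6: at line 1 remove [nac,tivkr] add [khhte,wpfd,vkzae] -> 6 lines: hqp khhte wpfd vkzae klqb njvuh
Final line count: 6

Answer: 6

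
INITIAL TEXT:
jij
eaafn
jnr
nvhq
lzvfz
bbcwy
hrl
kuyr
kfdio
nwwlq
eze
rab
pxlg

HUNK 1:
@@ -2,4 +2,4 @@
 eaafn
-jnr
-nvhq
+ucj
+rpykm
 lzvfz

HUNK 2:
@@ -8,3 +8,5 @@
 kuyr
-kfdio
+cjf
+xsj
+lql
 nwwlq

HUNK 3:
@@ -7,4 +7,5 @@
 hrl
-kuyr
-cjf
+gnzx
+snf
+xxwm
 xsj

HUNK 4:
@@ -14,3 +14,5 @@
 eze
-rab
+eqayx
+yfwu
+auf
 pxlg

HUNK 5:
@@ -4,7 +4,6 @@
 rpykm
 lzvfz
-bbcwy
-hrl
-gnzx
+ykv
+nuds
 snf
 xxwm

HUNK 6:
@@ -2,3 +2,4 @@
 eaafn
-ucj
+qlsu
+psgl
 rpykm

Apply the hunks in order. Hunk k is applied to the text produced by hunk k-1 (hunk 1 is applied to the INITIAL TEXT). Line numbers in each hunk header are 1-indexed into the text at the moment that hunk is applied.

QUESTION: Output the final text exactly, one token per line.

Hunk 1: at line 2 remove [jnr,nvhq] add [ucj,rpykm] -> 13 lines: jij eaafn ucj rpykm lzvfz bbcwy hrl kuyr kfdio nwwlq eze rab pxlg
Hunk 2: at line 8 remove [kfdio] add [cjf,xsj,lql] -> 15 lines: jij eaafn ucj rpykm lzvfz bbcwy hrl kuyr cjf xsj lql nwwlq eze rab pxlg
Hunk 3: at line 7 remove [kuyr,cjf] add [gnzx,snf,xxwm] -> 16 lines: jij eaafn ucj rpykm lzvfz bbcwy hrl gnzx snf xxwm xsj lql nwwlq eze rab pxlg
Hunk 4: at line 14 remove [rab] add [eqayx,yfwu,auf] -> 18 lines: jij eaafn ucj rpykm lzvfz bbcwy hrl gnzx snf xxwm xsj lql nwwlq eze eqayx yfwu auf pxlg
Hunk 5: at line 4 remove [bbcwy,hrl,gnzx] add [ykv,nuds] -> 17 lines: jij eaafn ucj rpykm lzvfz ykv nuds snf xxwm xsj lql nwwlq eze eqayx yfwu auf pxlg
Hunk 6: at line 2 remove [ucj] add [qlsu,psgl] -> 18 lines: jij eaafn qlsu psgl rpykm lzvfz ykv nuds snf xxwm xsj lql nwwlq eze eqayx yfwu auf pxlg

Answer: jij
eaafn
qlsu
psgl
rpykm
lzvfz
ykv
nuds
snf
xxwm
xsj
lql
nwwlq
eze
eqayx
yfwu
auf
pxlg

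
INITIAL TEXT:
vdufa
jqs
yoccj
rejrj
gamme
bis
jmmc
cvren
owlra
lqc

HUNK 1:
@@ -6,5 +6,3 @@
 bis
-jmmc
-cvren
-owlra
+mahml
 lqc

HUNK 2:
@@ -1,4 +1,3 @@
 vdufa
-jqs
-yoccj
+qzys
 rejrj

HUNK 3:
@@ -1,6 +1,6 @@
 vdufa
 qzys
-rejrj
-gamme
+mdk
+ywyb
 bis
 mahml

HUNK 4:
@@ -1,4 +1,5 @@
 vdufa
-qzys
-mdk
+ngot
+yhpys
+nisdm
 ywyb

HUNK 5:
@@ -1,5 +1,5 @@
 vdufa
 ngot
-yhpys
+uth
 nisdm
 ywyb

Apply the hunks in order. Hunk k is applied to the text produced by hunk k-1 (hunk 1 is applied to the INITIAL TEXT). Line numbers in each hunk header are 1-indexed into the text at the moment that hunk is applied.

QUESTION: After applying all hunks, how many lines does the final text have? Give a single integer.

Answer: 8

Derivation:
Hunk 1: at line 6 remove [jmmc,cvren,owlra] add [mahml] -> 8 lines: vdufa jqs yoccj rejrj gamme bis mahml lqc
Hunk 2: at line 1 remove [jqs,yoccj] add [qzys] -> 7 lines: vdufa qzys rejrj gamme bis mahml lqc
Hunk 3: at line 1 remove [rejrj,gamme] add [mdk,ywyb] -> 7 lines: vdufa qzys mdk ywyb bis mahml lqc
Hunk 4: at line 1 remove [qzys,mdk] add [ngot,yhpys,nisdm] -> 8 lines: vdufa ngot yhpys nisdm ywyb bis mahml lqc
Hunk 5: at line 1 remove [yhpys] add [uth] -> 8 lines: vdufa ngot uth nisdm ywyb bis mahml lqc
Final line count: 8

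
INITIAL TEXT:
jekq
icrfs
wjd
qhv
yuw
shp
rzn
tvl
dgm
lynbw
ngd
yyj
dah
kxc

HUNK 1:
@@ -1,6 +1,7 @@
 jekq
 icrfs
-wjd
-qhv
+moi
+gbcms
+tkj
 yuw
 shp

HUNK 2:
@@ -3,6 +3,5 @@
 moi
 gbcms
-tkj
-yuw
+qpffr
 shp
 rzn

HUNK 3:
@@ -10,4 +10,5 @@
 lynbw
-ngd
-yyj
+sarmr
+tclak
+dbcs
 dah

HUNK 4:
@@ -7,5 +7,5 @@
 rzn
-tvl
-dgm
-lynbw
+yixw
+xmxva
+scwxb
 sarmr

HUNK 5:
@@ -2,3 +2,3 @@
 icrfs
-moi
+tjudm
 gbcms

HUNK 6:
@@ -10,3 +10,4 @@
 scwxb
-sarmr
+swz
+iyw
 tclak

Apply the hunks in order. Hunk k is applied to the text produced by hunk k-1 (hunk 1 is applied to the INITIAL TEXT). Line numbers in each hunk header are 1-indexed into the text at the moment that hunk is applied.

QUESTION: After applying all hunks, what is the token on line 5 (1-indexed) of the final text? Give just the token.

Hunk 1: at line 1 remove [wjd,qhv] add [moi,gbcms,tkj] -> 15 lines: jekq icrfs moi gbcms tkj yuw shp rzn tvl dgm lynbw ngd yyj dah kxc
Hunk 2: at line 3 remove [tkj,yuw] add [qpffr] -> 14 lines: jekq icrfs moi gbcms qpffr shp rzn tvl dgm lynbw ngd yyj dah kxc
Hunk 3: at line 10 remove [ngd,yyj] add [sarmr,tclak,dbcs] -> 15 lines: jekq icrfs moi gbcms qpffr shp rzn tvl dgm lynbw sarmr tclak dbcs dah kxc
Hunk 4: at line 7 remove [tvl,dgm,lynbw] add [yixw,xmxva,scwxb] -> 15 lines: jekq icrfs moi gbcms qpffr shp rzn yixw xmxva scwxb sarmr tclak dbcs dah kxc
Hunk 5: at line 2 remove [moi] add [tjudm] -> 15 lines: jekq icrfs tjudm gbcms qpffr shp rzn yixw xmxva scwxb sarmr tclak dbcs dah kxc
Hunk 6: at line 10 remove [sarmr] add [swz,iyw] -> 16 lines: jekq icrfs tjudm gbcms qpffr shp rzn yixw xmxva scwxb swz iyw tclak dbcs dah kxc
Final line 5: qpffr

Answer: qpffr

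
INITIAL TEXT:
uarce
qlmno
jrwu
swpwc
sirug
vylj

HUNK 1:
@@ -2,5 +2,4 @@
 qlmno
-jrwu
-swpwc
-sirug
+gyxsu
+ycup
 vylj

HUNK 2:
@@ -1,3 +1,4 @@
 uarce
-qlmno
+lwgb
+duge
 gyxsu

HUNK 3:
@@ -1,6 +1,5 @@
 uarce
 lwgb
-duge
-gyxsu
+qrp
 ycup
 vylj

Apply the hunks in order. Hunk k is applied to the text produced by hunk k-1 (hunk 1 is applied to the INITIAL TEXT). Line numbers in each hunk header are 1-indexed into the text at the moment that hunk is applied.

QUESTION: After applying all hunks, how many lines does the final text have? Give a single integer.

Hunk 1: at line 2 remove [jrwu,swpwc,sirug] add [gyxsu,ycup] -> 5 lines: uarce qlmno gyxsu ycup vylj
Hunk 2: at line 1 remove [qlmno] add [lwgb,duge] -> 6 lines: uarce lwgb duge gyxsu ycup vylj
Hunk 3: at line 1 remove [duge,gyxsu] add [qrp] -> 5 lines: uarce lwgb qrp ycup vylj
Final line count: 5

Answer: 5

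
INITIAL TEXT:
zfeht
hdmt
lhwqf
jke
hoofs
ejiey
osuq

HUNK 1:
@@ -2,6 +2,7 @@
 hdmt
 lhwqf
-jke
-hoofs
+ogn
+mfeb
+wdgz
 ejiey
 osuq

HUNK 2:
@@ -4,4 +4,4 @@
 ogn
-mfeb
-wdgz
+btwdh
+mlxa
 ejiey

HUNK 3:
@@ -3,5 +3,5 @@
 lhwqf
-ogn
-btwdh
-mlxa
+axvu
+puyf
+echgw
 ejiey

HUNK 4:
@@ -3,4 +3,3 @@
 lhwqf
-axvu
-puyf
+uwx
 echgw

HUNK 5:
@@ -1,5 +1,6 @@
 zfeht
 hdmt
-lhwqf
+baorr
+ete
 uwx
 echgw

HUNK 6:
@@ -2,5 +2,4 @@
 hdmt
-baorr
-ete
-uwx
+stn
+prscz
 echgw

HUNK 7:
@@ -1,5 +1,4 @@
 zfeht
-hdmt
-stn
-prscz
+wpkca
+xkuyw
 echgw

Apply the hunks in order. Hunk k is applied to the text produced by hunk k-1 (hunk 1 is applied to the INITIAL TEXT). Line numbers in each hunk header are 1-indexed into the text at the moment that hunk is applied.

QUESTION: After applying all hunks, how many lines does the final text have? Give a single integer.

Answer: 6

Derivation:
Hunk 1: at line 2 remove [jke,hoofs] add [ogn,mfeb,wdgz] -> 8 lines: zfeht hdmt lhwqf ogn mfeb wdgz ejiey osuq
Hunk 2: at line 4 remove [mfeb,wdgz] add [btwdh,mlxa] -> 8 lines: zfeht hdmt lhwqf ogn btwdh mlxa ejiey osuq
Hunk 3: at line 3 remove [ogn,btwdh,mlxa] add [axvu,puyf,echgw] -> 8 lines: zfeht hdmt lhwqf axvu puyf echgw ejiey osuq
Hunk 4: at line 3 remove [axvu,puyf] add [uwx] -> 7 lines: zfeht hdmt lhwqf uwx echgw ejiey osuq
Hunk 5: at line 1 remove [lhwqf] add [baorr,ete] -> 8 lines: zfeht hdmt baorr ete uwx echgw ejiey osuq
Hunk 6: at line 2 remove [baorr,ete,uwx] add [stn,prscz] -> 7 lines: zfeht hdmt stn prscz echgw ejiey osuq
Hunk 7: at line 1 remove [hdmt,stn,prscz] add [wpkca,xkuyw] -> 6 lines: zfeht wpkca xkuyw echgw ejiey osuq
Final line count: 6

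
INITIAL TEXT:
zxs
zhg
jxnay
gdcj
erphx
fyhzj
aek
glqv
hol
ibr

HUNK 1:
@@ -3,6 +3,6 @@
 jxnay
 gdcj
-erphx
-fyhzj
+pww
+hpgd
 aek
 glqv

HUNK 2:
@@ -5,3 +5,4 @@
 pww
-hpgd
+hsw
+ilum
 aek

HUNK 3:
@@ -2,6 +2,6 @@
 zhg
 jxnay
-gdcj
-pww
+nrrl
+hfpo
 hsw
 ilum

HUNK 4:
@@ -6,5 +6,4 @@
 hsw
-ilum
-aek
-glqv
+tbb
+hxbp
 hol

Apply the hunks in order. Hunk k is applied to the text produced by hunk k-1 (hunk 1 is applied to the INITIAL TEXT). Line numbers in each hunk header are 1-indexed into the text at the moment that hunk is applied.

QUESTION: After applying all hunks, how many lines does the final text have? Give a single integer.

Answer: 10

Derivation:
Hunk 1: at line 3 remove [erphx,fyhzj] add [pww,hpgd] -> 10 lines: zxs zhg jxnay gdcj pww hpgd aek glqv hol ibr
Hunk 2: at line 5 remove [hpgd] add [hsw,ilum] -> 11 lines: zxs zhg jxnay gdcj pww hsw ilum aek glqv hol ibr
Hunk 3: at line 2 remove [gdcj,pww] add [nrrl,hfpo] -> 11 lines: zxs zhg jxnay nrrl hfpo hsw ilum aek glqv hol ibr
Hunk 4: at line 6 remove [ilum,aek,glqv] add [tbb,hxbp] -> 10 lines: zxs zhg jxnay nrrl hfpo hsw tbb hxbp hol ibr
Final line count: 10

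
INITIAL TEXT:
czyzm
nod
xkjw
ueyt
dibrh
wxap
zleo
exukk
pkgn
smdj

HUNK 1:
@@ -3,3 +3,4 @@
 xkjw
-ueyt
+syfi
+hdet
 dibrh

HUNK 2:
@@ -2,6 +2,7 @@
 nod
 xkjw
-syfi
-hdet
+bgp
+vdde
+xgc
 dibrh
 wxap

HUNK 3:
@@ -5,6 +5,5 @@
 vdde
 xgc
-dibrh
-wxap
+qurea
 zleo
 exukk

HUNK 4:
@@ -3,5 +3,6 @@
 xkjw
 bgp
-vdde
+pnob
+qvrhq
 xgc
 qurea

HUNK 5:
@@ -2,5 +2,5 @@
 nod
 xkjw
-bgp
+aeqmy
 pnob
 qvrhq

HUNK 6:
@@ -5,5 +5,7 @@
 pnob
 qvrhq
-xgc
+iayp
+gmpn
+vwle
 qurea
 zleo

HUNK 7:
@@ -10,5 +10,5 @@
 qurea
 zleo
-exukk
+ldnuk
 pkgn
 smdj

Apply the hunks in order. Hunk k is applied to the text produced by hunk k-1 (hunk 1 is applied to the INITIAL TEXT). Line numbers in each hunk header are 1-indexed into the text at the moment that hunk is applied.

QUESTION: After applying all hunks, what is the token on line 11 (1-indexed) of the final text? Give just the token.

Answer: zleo

Derivation:
Hunk 1: at line 3 remove [ueyt] add [syfi,hdet] -> 11 lines: czyzm nod xkjw syfi hdet dibrh wxap zleo exukk pkgn smdj
Hunk 2: at line 2 remove [syfi,hdet] add [bgp,vdde,xgc] -> 12 lines: czyzm nod xkjw bgp vdde xgc dibrh wxap zleo exukk pkgn smdj
Hunk 3: at line 5 remove [dibrh,wxap] add [qurea] -> 11 lines: czyzm nod xkjw bgp vdde xgc qurea zleo exukk pkgn smdj
Hunk 4: at line 3 remove [vdde] add [pnob,qvrhq] -> 12 lines: czyzm nod xkjw bgp pnob qvrhq xgc qurea zleo exukk pkgn smdj
Hunk 5: at line 2 remove [bgp] add [aeqmy] -> 12 lines: czyzm nod xkjw aeqmy pnob qvrhq xgc qurea zleo exukk pkgn smdj
Hunk 6: at line 5 remove [xgc] add [iayp,gmpn,vwle] -> 14 lines: czyzm nod xkjw aeqmy pnob qvrhq iayp gmpn vwle qurea zleo exukk pkgn smdj
Hunk 7: at line 10 remove [exukk] add [ldnuk] -> 14 lines: czyzm nod xkjw aeqmy pnob qvrhq iayp gmpn vwle qurea zleo ldnuk pkgn smdj
Final line 11: zleo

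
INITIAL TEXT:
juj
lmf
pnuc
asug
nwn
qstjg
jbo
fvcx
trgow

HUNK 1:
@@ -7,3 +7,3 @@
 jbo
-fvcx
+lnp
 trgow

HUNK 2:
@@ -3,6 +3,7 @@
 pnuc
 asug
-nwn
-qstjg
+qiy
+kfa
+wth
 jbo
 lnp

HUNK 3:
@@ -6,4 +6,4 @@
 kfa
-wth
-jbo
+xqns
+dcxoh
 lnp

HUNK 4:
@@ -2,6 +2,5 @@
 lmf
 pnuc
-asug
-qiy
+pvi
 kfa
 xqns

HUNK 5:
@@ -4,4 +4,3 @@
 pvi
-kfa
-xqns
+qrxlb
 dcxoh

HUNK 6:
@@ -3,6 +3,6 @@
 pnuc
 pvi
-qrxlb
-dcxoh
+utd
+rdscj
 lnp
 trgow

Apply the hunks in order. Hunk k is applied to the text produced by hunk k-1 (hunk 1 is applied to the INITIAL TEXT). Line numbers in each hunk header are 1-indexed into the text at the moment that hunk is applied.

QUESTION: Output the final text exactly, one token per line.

Hunk 1: at line 7 remove [fvcx] add [lnp] -> 9 lines: juj lmf pnuc asug nwn qstjg jbo lnp trgow
Hunk 2: at line 3 remove [nwn,qstjg] add [qiy,kfa,wth] -> 10 lines: juj lmf pnuc asug qiy kfa wth jbo lnp trgow
Hunk 3: at line 6 remove [wth,jbo] add [xqns,dcxoh] -> 10 lines: juj lmf pnuc asug qiy kfa xqns dcxoh lnp trgow
Hunk 4: at line 2 remove [asug,qiy] add [pvi] -> 9 lines: juj lmf pnuc pvi kfa xqns dcxoh lnp trgow
Hunk 5: at line 4 remove [kfa,xqns] add [qrxlb] -> 8 lines: juj lmf pnuc pvi qrxlb dcxoh lnp trgow
Hunk 6: at line 3 remove [qrxlb,dcxoh] add [utd,rdscj] -> 8 lines: juj lmf pnuc pvi utd rdscj lnp trgow

Answer: juj
lmf
pnuc
pvi
utd
rdscj
lnp
trgow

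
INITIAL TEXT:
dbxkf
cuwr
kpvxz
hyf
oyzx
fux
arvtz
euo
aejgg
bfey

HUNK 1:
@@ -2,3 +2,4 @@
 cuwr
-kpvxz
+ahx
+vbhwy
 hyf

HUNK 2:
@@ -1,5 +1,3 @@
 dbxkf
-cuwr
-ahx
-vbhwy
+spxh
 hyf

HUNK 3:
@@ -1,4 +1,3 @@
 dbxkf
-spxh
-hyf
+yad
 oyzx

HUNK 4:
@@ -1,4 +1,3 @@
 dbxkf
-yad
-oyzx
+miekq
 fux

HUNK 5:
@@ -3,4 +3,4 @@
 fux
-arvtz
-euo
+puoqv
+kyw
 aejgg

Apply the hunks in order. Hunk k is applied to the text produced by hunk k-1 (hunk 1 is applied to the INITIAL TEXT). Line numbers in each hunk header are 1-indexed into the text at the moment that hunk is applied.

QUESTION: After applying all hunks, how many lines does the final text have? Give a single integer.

Hunk 1: at line 2 remove [kpvxz] add [ahx,vbhwy] -> 11 lines: dbxkf cuwr ahx vbhwy hyf oyzx fux arvtz euo aejgg bfey
Hunk 2: at line 1 remove [cuwr,ahx,vbhwy] add [spxh] -> 9 lines: dbxkf spxh hyf oyzx fux arvtz euo aejgg bfey
Hunk 3: at line 1 remove [spxh,hyf] add [yad] -> 8 lines: dbxkf yad oyzx fux arvtz euo aejgg bfey
Hunk 4: at line 1 remove [yad,oyzx] add [miekq] -> 7 lines: dbxkf miekq fux arvtz euo aejgg bfey
Hunk 5: at line 3 remove [arvtz,euo] add [puoqv,kyw] -> 7 lines: dbxkf miekq fux puoqv kyw aejgg bfey
Final line count: 7

Answer: 7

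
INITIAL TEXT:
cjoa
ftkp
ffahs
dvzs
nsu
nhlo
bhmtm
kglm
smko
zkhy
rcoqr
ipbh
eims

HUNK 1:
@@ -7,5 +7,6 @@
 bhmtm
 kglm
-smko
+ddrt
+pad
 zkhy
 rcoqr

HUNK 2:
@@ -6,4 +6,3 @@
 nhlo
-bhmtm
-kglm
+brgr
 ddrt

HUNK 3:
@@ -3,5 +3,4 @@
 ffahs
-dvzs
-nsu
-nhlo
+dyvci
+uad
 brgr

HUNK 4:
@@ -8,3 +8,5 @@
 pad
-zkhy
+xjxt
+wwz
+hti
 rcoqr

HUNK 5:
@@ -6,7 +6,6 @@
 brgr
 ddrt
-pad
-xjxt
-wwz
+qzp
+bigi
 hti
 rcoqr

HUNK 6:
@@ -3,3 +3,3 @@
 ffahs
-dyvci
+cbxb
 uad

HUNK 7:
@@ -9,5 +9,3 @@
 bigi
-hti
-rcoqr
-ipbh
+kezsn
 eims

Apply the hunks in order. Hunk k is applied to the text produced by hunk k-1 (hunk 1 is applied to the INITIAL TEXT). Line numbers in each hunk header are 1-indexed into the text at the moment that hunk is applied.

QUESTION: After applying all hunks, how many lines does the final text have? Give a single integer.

Answer: 11

Derivation:
Hunk 1: at line 7 remove [smko] add [ddrt,pad] -> 14 lines: cjoa ftkp ffahs dvzs nsu nhlo bhmtm kglm ddrt pad zkhy rcoqr ipbh eims
Hunk 2: at line 6 remove [bhmtm,kglm] add [brgr] -> 13 lines: cjoa ftkp ffahs dvzs nsu nhlo brgr ddrt pad zkhy rcoqr ipbh eims
Hunk 3: at line 3 remove [dvzs,nsu,nhlo] add [dyvci,uad] -> 12 lines: cjoa ftkp ffahs dyvci uad brgr ddrt pad zkhy rcoqr ipbh eims
Hunk 4: at line 8 remove [zkhy] add [xjxt,wwz,hti] -> 14 lines: cjoa ftkp ffahs dyvci uad brgr ddrt pad xjxt wwz hti rcoqr ipbh eims
Hunk 5: at line 6 remove [pad,xjxt,wwz] add [qzp,bigi] -> 13 lines: cjoa ftkp ffahs dyvci uad brgr ddrt qzp bigi hti rcoqr ipbh eims
Hunk 6: at line 3 remove [dyvci] add [cbxb] -> 13 lines: cjoa ftkp ffahs cbxb uad brgr ddrt qzp bigi hti rcoqr ipbh eims
Hunk 7: at line 9 remove [hti,rcoqr,ipbh] add [kezsn] -> 11 lines: cjoa ftkp ffahs cbxb uad brgr ddrt qzp bigi kezsn eims
Final line count: 11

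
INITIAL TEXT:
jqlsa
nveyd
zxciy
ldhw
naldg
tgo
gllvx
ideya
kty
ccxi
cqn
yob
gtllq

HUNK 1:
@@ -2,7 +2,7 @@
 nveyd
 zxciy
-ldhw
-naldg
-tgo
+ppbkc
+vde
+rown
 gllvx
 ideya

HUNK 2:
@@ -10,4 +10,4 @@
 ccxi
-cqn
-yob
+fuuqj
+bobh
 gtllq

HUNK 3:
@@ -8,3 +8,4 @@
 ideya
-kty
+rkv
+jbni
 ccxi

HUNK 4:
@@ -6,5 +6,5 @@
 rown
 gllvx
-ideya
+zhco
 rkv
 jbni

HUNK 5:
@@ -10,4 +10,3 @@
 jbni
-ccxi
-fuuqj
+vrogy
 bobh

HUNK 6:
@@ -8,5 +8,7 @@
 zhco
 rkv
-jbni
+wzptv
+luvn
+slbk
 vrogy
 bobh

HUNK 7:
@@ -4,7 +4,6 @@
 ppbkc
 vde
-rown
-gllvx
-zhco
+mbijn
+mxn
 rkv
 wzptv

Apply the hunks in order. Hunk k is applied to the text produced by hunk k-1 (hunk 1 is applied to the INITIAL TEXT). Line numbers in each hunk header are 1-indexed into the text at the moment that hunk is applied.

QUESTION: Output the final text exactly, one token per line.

Hunk 1: at line 2 remove [ldhw,naldg,tgo] add [ppbkc,vde,rown] -> 13 lines: jqlsa nveyd zxciy ppbkc vde rown gllvx ideya kty ccxi cqn yob gtllq
Hunk 2: at line 10 remove [cqn,yob] add [fuuqj,bobh] -> 13 lines: jqlsa nveyd zxciy ppbkc vde rown gllvx ideya kty ccxi fuuqj bobh gtllq
Hunk 3: at line 8 remove [kty] add [rkv,jbni] -> 14 lines: jqlsa nveyd zxciy ppbkc vde rown gllvx ideya rkv jbni ccxi fuuqj bobh gtllq
Hunk 4: at line 6 remove [ideya] add [zhco] -> 14 lines: jqlsa nveyd zxciy ppbkc vde rown gllvx zhco rkv jbni ccxi fuuqj bobh gtllq
Hunk 5: at line 10 remove [ccxi,fuuqj] add [vrogy] -> 13 lines: jqlsa nveyd zxciy ppbkc vde rown gllvx zhco rkv jbni vrogy bobh gtllq
Hunk 6: at line 8 remove [jbni] add [wzptv,luvn,slbk] -> 15 lines: jqlsa nveyd zxciy ppbkc vde rown gllvx zhco rkv wzptv luvn slbk vrogy bobh gtllq
Hunk 7: at line 4 remove [rown,gllvx,zhco] add [mbijn,mxn] -> 14 lines: jqlsa nveyd zxciy ppbkc vde mbijn mxn rkv wzptv luvn slbk vrogy bobh gtllq

Answer: jqlsa
nveyd
zxciy
ppbkc
vde
mbijn
mxn
rkv
wzptv
luvn
slbk
vrogy
bobh
gtllq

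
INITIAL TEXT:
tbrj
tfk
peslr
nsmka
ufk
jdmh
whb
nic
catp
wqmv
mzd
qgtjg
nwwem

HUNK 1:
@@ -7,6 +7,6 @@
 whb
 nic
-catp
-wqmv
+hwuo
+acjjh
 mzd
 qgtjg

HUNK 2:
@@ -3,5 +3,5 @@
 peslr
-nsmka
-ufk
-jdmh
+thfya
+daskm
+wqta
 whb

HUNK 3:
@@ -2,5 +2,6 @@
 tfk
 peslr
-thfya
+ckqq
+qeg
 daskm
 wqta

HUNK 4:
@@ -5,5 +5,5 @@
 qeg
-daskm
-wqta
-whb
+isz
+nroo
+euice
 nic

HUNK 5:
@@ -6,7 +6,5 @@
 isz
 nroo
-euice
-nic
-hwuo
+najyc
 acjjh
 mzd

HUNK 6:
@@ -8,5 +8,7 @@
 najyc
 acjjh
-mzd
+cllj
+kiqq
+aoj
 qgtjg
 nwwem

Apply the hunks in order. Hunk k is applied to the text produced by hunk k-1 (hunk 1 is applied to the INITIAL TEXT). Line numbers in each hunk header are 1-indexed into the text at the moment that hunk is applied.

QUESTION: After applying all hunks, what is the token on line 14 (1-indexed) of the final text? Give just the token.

Answer: nwwem

Derivation:
Hunk 1: at line 7 remove [catp,wqmv] add [hwuo,acjjh] -> 13 lines: tbrj tfk peslr nsmka ufk jdmh whb nic hwuo acjjh mzd qgtjg nwwem
Hunk 2: at line 3 remove [nsmka,ufk,jdmh] add [thfya,daskm,wqta] -> 13 lines: tbrj tfk peslr thfya daskm wqta whb nic hwuo acjjh mzd qgtjg nwwem
Hunk 3: at line 2 remove [thfya] add [ckqq,qeg] -> 14 lines: tbrj tfk peslr ckqq qeg daskm wqta whb nic hwuo acjjh mzd qgtjg nwwem
Hunk 4: at line 5 remove [daskm,wqta,whb] add [isz,nroo,euice] -> 14 lines: tbrj tfk peslr ckqq qeg isz nroo euice nic hwuo acjjh mzd qgtjg nwwem
Hunk 5: at line 6 remove [euice,nic,hwuo] add [najyc] -> 12 lines: tbrj tfk peslr ckqq qeg isz nroo najyc acjjh mzd qgtjg nwwem
Hunk 6: at line 8 remove [mzd] add [cllj,kiqq,aoj] -> 14 lines: tbrj tfk peslr ckqq qeg isz nroo najyc acjjh cllj kiqq aoj qgtjg nwwem
Final line 14: nwwem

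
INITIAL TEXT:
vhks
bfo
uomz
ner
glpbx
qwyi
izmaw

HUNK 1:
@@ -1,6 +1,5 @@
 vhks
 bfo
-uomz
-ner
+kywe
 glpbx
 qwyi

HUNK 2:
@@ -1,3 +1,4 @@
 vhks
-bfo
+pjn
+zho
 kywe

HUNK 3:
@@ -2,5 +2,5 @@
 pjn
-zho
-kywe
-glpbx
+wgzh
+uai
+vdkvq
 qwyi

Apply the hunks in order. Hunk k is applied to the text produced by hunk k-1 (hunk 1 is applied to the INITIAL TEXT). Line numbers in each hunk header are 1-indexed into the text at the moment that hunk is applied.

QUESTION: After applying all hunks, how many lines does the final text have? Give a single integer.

Hunk 1: at line 1 remove [uomz,ner] add [kywe] -> 6 lines: vhks bfo kywe glpbx qwyi izmaw
Hunk 2: at line 1 remove [bfo] add [pjn,zho] -> 7 lines: vhks pjn zho kywe glpbx qwyi izmaw
Hunk 3: at line 2 remove [zho,kywe,glpbx] add [wgzh,uai,vdkvq] -> 7 lines: vhks pjn wgzh uai vdkvq qwyi izmaw
Final line count: 7

Answer: 7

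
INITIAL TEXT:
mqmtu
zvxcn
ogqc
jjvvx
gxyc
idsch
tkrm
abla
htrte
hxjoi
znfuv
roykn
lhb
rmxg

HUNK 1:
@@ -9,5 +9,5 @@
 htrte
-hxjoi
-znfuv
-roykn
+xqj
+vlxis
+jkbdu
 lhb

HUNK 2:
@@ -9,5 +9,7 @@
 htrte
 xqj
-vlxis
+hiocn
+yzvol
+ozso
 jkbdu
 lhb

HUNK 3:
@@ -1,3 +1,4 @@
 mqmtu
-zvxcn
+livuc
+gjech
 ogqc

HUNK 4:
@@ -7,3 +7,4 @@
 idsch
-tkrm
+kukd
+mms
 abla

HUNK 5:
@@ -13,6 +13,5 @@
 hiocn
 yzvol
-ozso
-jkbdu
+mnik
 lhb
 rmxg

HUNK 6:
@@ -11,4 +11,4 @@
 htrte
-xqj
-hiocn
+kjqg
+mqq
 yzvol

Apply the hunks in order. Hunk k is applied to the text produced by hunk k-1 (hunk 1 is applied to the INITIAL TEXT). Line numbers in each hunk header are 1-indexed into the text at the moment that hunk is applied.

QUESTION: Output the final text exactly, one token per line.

Hunk 1: at line 9 remove [hxjoi,znfuv,roykn] add [xqj,vlxis,jkbdu] -> 14 lines: mqmtu zvxcn ogqc jjvvx gxyc idsch tkrm abla htrte xqj vlxis jkbdu lhb rmxg
Hunk 2: at line 9 remove [vlxis] add [hiocn,yzvol,ozso] -> 16 lines: mqmtu zvxcn ogqc jjvvx gxyc idsch tkrm abla htrte xqj hiocn yzvol ozso jkbdu lhb rmxg
Hunk 3: at line 1 remove [zvxcn] add [livuc,gjech] -> 17 lines: mqmtu livuc gjech ogqc jjvvx gxyc idsch tkrm abla htrte xqj hiocn yzvol ozso jkbdu lhb rmxg
Hunk 4: at line 7 remove [tkrm] add [kukd,mms] -> 18 lines: mqmtu livuc gjech ogqc jjvvx gxyc idsch kukd mms abla htrte xqj hiocn yzvol ozso jkbdu lhb rmxg
Hunk 5: at line 13 remove [ozso,jkbdu] add [mnik] -> 17 lines: mqmtu livuc gjech ogqc jjvvx gxyc idsch kukd mms abla htrte xqj hiocn yzvol mnik lhb rmxg
Hunk 6: at line 11 remove [xqj,hiocn] add [kjqg,mqq] -> 17 lines: mqmtu livuc gjech ogqc jjvvx gxyc idsch kukd mms abla htrte kjqg mqq yzvol mnik lhb rmxg

Answer: mqmtu
livuc
gjech
ogqc
jjvvx
gxyc
idsch
kukd
mms
abla
htrte
kjqg
mqq
yzvol
mnik
lhb
rmxg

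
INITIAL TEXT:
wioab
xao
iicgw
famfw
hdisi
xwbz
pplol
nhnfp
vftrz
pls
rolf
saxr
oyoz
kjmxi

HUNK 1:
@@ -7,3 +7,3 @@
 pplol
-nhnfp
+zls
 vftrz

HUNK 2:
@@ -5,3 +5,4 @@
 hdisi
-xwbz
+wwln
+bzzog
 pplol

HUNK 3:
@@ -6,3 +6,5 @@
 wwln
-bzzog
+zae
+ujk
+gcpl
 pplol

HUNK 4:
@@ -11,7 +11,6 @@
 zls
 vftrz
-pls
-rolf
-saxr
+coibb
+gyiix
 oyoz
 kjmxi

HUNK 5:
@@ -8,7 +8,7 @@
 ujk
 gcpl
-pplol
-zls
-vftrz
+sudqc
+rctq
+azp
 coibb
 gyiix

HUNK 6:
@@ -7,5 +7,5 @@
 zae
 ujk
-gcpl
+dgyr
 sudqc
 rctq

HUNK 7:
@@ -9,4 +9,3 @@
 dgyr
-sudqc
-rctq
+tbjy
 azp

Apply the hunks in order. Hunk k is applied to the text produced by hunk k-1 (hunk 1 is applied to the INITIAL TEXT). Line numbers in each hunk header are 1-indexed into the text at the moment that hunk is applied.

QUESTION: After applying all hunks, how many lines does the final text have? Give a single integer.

Hunk 1: at line 7 remove [nhnfp] add [zls] -> 14 lines: wioab xao iicgw famfw hdisi xwbz pplol zls vftrz pls rolf saxr oyoz kjmxi
Hunk 2: at line 5 remove [xwbz] add [wwln,bzzog] -> 15 lines: wioab xao iicgw famfw hdisi wwln bzzog pplol zls vftrz pls rolf saxr oyoz kjmxi
Hunk 3: at line 6 remove [bzzog] add [zae,ujk,gcpl] -> 17 lines: wioab xao iicgw famfw hdisi wwln zae ujk gcpl pplol zls vftrz pls rolf saxr oyoz kjmxi
Hunk 4: at line 11 remove [pls,rolf,saxr] add [coibb,gyiix] -> 16 lines: wioab xao iicgw famfw hdisi wwln zae ujk gcpl pplol zls vftrz coibb gyiix oyoz kjmxi
Hunk 5: at line 8 remove [pplol,zls,vftrz] add [sudqc,rctq,azp] -> 16 lines: wioab xao iicgw famfw hdisi wwln zae ujk gcpl sudqc rctq azp coibb gyiix oyoz kjmxi
Hunk 6: at line 7 remove [gcpl] add [dgyr] -> 16 lines: wioab xao iicgw famfw hdisi wwln zae ujk dgyr sudqc rctq azp coibb gyiix oyoz kjmxi
Hunk 7: at line 9 remove [sudqc,rctq] add [tbjy] -> 15 lines: wioab xao iicgw famfw hdisi wwln zae ujk dgyr tbjy azp coibb gyiix oyoz kjmxi
Final line count: 15

Answer: 15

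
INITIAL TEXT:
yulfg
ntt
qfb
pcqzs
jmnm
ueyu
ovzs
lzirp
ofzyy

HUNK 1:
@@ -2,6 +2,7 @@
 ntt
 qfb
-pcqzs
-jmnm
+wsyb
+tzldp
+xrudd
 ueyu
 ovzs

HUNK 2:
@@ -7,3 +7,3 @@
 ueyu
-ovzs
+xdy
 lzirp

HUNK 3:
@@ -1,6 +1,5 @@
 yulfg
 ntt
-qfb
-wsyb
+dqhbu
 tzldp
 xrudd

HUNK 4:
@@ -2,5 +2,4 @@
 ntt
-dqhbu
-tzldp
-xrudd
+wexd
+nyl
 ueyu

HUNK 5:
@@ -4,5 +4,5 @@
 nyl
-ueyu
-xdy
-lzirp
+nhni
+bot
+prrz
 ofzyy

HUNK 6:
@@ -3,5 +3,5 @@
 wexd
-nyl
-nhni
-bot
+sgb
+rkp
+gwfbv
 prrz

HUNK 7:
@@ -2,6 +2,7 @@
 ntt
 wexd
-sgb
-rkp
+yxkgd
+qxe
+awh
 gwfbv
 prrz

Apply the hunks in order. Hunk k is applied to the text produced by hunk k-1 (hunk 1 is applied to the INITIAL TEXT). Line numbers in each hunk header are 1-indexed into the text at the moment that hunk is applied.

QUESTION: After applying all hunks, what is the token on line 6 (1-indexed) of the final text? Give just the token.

Answer: awh

Derivation:
Hunk 1: at line 2 remove [pcqzs,jmnm] add [wsyb,tzldp,xrudd] -> 10 lines: yulfg ntt qfb wsyb tzldp xrudd ueyu ovzs lzirp ofzyy
Hunk 2: at line 7 remove [ovzs] add [xdy] -> 10 lines: yulfg ntt qfb wsyb tzldp xrudd ueyu xdy lzirp ofzyy
Hunk 3: at line 1 remove [qfb,wsyb] add [dqhbu] -> 9 lines: yulfg ntt dqhbu tzldp xrudd ueyu xdy lzirp ofzyy
Hunk 4: at line 2 remove [dqhbu,tzldp,xrudd] add [wexd,nyl] -> 8 lines: yulfg ntt wexd nyl ueyu xdy lzirp ofzyy
Hunk 5: at line 4 remove [ueyu,xdy,lzirp] add [nhni,bot,prrz] -> 8 lines: yulfg ntt wexd nyl nhni bot prrz ofzyy
Hunk 6: at line 3 remove [nyl,nhni,bot] add [sgb,rkp,gwfbv] -> 8 lines: yulfg ntt wexd sgb rkp gwfbv prrz ofzyy
Hunk 7: at line 2 remove [sgb,rkp] add [yxkgd,qxe,awh] -> 9 lines: yulfg ntt wexd yxkgd qxe awh gwfbv prrz ofzyy
Final line 6: awh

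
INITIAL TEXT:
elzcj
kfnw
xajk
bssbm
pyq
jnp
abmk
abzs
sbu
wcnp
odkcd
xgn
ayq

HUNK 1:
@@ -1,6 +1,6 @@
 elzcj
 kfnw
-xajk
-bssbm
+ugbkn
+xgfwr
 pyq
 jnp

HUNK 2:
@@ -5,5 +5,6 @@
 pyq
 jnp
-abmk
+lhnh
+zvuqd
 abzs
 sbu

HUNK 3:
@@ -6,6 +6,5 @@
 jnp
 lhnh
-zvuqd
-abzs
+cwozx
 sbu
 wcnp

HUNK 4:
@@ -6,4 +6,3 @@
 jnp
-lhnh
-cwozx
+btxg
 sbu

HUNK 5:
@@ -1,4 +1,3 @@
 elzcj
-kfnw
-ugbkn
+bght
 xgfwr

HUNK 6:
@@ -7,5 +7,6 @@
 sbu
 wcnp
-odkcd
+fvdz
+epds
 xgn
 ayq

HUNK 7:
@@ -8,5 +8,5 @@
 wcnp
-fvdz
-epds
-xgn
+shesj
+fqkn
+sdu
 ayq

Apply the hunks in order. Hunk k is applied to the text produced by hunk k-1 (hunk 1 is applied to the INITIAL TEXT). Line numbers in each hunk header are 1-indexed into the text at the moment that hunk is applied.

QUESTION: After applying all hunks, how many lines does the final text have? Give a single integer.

Hunk 1: at line 1 remove [xajk,bssbm] add [ugbkn,xgfwr] -> 13 lines: elzcj kfnw ugbkn xgfwr pyq jnp abmk abzs sbu wcnp odkcd xgn ayq
Hunk 2: at line 5 remove [abmk] add [lhnh,zvuqd] -> 14 lines: elzcj kfnw ugbkn xgfwr pyq jnp lhnh zvuqd abzs sbu wcnp odkcd xgn ayq
Hunk 3: at line 6 remove [zvuqd,abzs] add [cwozx] -> 13 lines: elzcj kfnw ugbkn xgfwr pyq jnp lhnh cwozx sbu wcnp odkcd xgn ayq
Hunk 4: at line 6 remove [lhnh,cwozx] add [btxg] -> 12 lines: elzcj kfnw ugbkn xgfwr pyq jnp btxg sbu wcnp odkcd xgn ayq
Hunk 5: at line 1 remove [kfnw,ugbkn] add [bght] -> 11 lines: elzcj bght xgfwr pyq jnp btxg sbu wcnp odkcd xgn ayq
Hunk 6: at line 7 remove [odkcd] add [fvdz,epds] -> 12 lines: elzcj bght xgfwr pyq jnp btxg sbu wcnp fvdz epds xgn ayq
Hunk 7: at line 8 remove [fvdz,epds,xgn] add [shesj,fqkn,sdu] -> 12 lines: elzcj bght xgfwr pyq jnp btxg sbu wcnp shesj fqkn sdu ayq
Final line count: 12

Answer: 12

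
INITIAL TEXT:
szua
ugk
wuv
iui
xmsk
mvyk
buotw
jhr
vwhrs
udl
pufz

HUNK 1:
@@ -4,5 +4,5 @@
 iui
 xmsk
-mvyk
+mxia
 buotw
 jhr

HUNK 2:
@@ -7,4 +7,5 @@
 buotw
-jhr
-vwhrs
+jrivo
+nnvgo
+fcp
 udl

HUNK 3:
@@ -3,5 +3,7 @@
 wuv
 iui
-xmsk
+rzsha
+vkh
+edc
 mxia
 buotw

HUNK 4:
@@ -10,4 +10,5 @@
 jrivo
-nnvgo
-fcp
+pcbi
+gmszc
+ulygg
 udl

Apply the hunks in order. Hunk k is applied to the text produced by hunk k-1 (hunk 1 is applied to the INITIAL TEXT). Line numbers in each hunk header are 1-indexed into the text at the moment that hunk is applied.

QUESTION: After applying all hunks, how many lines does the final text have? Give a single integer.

Answer: 15

Derivation:
Hunk 1: at line 4 remove [mvyk] add [mxia] -> 11 lines: szua ugk wuv iui xmsk mxia buotw jhr vwhrs udl pufz
Hunk 2: at line 7 remove [jhr,vwhrs] add [jrivo,nnvgo,fcp] -> 12 lines: szua ugk wuv iui xmsk mxia buotw jrivo nnvgo fcp udl pufz
Hunk 3: at line 3 remove [xmsk] add [rzsha,vkh,edc] -> 14 lines: szua ugk wuv iui rzsha vkh edc mxia buotw jrivo nnvgo fcp udl pufz
Hunk 4: at line 10 remove [nnvgo,fcp] add [pcbi,gmszc,ulygg] -> 15 lines: szua ugk wuv iui rzsha vkh edc mxia buotw jrivo pcbi gmszc ulygg udl pufz
Final line count: 15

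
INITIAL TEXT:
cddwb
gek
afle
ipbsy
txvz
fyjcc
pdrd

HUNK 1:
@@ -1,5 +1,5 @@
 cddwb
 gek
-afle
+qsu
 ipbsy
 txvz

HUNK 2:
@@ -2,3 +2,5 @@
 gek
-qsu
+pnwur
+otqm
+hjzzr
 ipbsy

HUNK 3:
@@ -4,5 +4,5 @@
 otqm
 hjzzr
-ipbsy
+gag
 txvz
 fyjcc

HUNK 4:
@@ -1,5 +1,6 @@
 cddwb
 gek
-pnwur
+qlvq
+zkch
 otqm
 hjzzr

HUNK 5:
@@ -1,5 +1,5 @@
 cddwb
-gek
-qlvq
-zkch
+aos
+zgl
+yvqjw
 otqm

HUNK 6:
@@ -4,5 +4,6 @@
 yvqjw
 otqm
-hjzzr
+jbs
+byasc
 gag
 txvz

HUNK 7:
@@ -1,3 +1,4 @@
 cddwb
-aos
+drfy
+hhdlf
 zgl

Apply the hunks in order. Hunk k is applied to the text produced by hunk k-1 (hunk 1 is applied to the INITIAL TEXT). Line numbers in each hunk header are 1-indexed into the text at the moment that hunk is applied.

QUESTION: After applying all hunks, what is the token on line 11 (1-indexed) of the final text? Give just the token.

Answer: fyjcc

Derivation:
Hunk 1: at line 1 remove [afle] add [qsu] -> 7 lines: cddwb gek qsu ipbsy txvz fyjcc pdrd
Hunk 2: at line 2 remove [qsu] add [pnwur,otqm,hjzzr] -> 9 lines: cddwb gek pnwur otqm hjzzr ipbsy txvz fyjcc pdrd
Hunk 3: at line 4 remove [ipbsy] add [gag] -> 9 lines: cddwb gek pnwur otqm hjzzr gag txvz fyjcc pdrd
Hunk 4: at line 1 remove [pnwur] add [qlvq,zkch] -> 10 lines: cddwb gek qlvq zkch otqm hjzzr gag txvz fyjcc pdrd
Hunk 5: at line 1 remove [gek,qlvq,zkch] add [aos,zgl,yvqjw] -> 10 lines: cddwb aos zgl yvqjw otqm hjzzr gag txvz fyjcc pdrd
Hunk 6: at line 4 remove [hjzzr] add [jbs,byasc] -> 11 lines: cddwb aos zgl yvqjw otqm jbs byasc gag txvz fyjcc pdrd
Hunk 7: at line 1 remove [aos] add [drfy,hhdlf] -> 12 lines: cddwb drfy hhdlf zgl yvqjw otqm jbs byasc gag txvz fyjcc pdrd
Final line 11: fyjcc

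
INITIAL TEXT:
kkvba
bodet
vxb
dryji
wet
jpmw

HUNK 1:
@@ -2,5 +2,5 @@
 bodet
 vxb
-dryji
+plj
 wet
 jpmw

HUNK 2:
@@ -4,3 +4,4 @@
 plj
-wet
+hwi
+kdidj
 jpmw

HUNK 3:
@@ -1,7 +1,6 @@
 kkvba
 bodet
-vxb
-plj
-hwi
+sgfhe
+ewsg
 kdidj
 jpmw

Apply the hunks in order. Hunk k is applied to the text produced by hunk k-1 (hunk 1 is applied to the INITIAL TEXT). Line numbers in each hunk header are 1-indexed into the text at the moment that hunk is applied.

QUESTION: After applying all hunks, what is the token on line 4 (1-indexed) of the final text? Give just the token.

Hunk 1: at line 2 remove [dryji] add [plj] -> 6 lines: kkvba bodet vxb plj wet jpmw
Hunk 2: at line 4 remove [wet] add [hwi,kdidj] -> 7 lines: kkvba bodet vxb plj hwi kdidj jpmw
Hunk 3: at line 1 remove [vxb,plj,hwi] add [sgfhe,ewsg] -> 6 lines: kkvba bodet sgfhe ewsg kdidj jpmw
Final line 4: ewsg

Answer: ewsg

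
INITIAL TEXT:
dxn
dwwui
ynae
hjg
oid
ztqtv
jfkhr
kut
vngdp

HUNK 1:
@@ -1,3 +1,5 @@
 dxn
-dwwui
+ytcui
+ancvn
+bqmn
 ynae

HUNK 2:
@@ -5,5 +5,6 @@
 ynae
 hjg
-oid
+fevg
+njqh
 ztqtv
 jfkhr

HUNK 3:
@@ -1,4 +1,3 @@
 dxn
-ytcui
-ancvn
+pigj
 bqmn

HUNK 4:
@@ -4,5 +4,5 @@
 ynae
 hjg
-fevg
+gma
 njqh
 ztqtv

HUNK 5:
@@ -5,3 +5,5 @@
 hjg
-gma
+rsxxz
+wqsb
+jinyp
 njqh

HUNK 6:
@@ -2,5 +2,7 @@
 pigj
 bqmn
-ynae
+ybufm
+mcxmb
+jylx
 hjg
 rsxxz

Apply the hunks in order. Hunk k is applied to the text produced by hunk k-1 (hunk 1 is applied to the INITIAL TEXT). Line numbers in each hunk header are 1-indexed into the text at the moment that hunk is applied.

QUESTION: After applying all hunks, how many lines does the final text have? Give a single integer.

Answer: 15

Derivation:
Hunk 1: at line 1 remove [dwwui] add [ytcui,ancvn,bqmn] -> 11 lines: dxn ytcui ancvn bqmn ynae hjg oid ztqtv jfkhr kut vngdp
Hunk 2: at line 5 remove [oid] add [fevg,njqh] -> 12 lines: dxn ytcui ancvn bqmn ynae hjg fevg njqh ztqtv jfkhr kut vngdp
Hunk 3: at line 1 remove [ytcui,ancvn] add [pigj] -> 11 lines: dxn pigj bqmn ynae hjg fevg njqh ztqtv jfkhr kut vngdp
Hunk 4: at line 4 remove [fevg] add [gma] -> 11 lines: dxn pigj bqmn ynae hjg gma njqh ztqtv jfkhr kut vngdp
Hunk 5: at line 5 remove [gma] add [rsxxz,wqsb,jinyp] -> 13 lines: dxn pigj bqmn ynae hjg rsxxz wqsb jinyp njqh ztqtv jfkhr kut vngdp
Hunk 6: at line 2 remove [ynae] add [ybufm,mcxmb,jylx] -> 15 lines: dxn pigj bqmn ybufm mcxmb jylx hjg rsxxz wqsb jinyp njqh ztqtv jfkhr kut vngdp
Final line count: 15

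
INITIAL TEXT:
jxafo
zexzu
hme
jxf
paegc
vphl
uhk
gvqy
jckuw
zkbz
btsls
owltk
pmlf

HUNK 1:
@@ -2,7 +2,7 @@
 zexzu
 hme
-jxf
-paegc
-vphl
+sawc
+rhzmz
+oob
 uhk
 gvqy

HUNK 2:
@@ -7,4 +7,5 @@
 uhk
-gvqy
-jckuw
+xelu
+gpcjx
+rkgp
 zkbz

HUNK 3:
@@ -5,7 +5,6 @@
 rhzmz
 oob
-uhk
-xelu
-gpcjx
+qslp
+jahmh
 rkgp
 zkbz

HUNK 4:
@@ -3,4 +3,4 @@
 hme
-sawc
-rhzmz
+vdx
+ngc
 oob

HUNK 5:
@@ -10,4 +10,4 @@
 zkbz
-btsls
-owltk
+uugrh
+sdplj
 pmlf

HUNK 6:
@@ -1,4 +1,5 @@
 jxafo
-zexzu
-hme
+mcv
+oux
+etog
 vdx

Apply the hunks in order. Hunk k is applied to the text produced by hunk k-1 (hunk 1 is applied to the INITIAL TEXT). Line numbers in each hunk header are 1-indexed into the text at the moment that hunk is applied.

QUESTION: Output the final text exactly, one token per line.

Answer: jxafo
mcv
oux
etog
vdx
ngc
oob
qslp
jahmh
rkgp
zkbz
uugrh
sdplj
pmlf

Derivation:
Hunk 1: at line 2 remove [jxf,paegc,vphl] add [sawc,rhzmz,oob] -> 13 lines: jxafo zexzu hme sawc rhzmz oob uhk gvqy jckuw zkbz btsls owltk pmlf
Hunk 2: at line 7 remove [gvqy,jckuw] add [xelu,gpcjx,rkgp] -> 14 lines: jxafo zexzu hme sawc rhzmz oob uhk xelu gpcjx rkgp zkbz btsls owltk pmlf
Hunk 3: at line 5 remove [uhk,xelu,gpcjx] add [qslp,jahmh] -> 13 lines: jxafo zexzu hme sawc rhzmz oob qslp jahmh rkgp zkbz btsls owltk pmlf
Hunk 4: at line 3 remove [sawc,rhzmz] add [vdx,ngc] -> 13 lines: jxafo zexzu hme vdx ngc oob qslp jahmh rkgp zkbz btsls owltk pmlf
Hunk 5: at line 10 remove [btsls,owltk] add [uugrh,sdplj] -> 13 lines: jxafo zexzu hme vdx ngc oob qslp jahmh rkgp zkbz uugrh sdplj pmlf
Hunk 6: at line 1 remove [zexzu,hme] add [mcv,oux,etog] -> 14 lines: jxafo mcv oux etog vdx ngc oob qslp jahmh rkgp zkbz uugrh sdplj pmlf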